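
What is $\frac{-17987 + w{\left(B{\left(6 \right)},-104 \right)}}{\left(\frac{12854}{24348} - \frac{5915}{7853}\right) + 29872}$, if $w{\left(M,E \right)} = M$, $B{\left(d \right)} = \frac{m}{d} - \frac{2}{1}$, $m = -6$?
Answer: $- \frac{343977514356}{571162802401} \approx -0.60224$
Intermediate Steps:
$B{\left(d \right)} = -2 - \frac{6}{d}$ ($B{\left(d \right)} = - \frac{6}{d} - \frac{2}{1} = - \frac{6}{d} - 2 = -2 - \frac{6}{d}$)
$\frac{-17987 + w{\left(B{\left(6 \right)},-104 \right)}}{\left(\frac{12854}{24348} - \frac{5915}{7853}\right) + 29872} = \frac{-17987 - \left(2 + \frac{6}{6}\right)}{\left(\frac{12854}{24348} - \frac{5915}{7853}\right) + 29872} = \frac{-17987 - 3}{\left(12854 \cdot \frac{1}{24348} - \frac{5915}{7853}\right) + 29872} = \frac{-17987 - 3}{\left(\frac{6427}{12174} - \frac{5915}{7853}\right) + 29872} = \frac{-17987 - 3}{- \frac{21537979}{95602422} + 29872} = - \frac{17990}{\frac{2855814012005}{95602422}} = \left(-17990\right) \frac{95602422}{2855814012005} = - \frac{343977514356}{571162802401}$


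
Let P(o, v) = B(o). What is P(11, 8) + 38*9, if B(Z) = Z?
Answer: 353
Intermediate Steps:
P(o, v) = o
P(11, 8) + 38*9 = 11 + 38*9 = 11 + 342 = 353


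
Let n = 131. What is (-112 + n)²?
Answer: 361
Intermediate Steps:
(-112 + n)² = (-112 + 131)² = 19² = 361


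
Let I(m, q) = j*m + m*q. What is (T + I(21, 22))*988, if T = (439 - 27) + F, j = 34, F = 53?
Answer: 1621308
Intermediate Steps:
T = 465 (T = (439 - 27) + 53 = 412 + 53 = 465)
I(m, q) = 34*m + m*q
(T + I(21, 22))*988 = (465 + 21*(34 + 22))*988 = (465 + 21*56)*988 = (465 + 1176)*988 = 1641*988 = 1621308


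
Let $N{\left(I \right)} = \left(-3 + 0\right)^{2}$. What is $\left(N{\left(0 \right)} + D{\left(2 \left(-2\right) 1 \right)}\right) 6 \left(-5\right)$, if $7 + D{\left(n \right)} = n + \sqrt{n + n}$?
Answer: $60 - 60 i \sqrt{2} \approx 60.0 - 84.853 i$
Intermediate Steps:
$N{\left(I \right)} = 9$ ($N{\left(I \right)} = \left(-3\right)^{2} = 9$)
$D{\left(n \right)} = -7 + n + \sqrt{2} \sqrt{n}$ ($D{\left(n \right)} = -7 + \left(n + \sqrt{n + n}\right) = -7 + \left(n + \sqrt{2 n}\right) = -7 + \left(n + \sqrt{2} \sqrt{n}\right) = -7 + n + \sqrt{2} \sqrt{n}$)
$\left(N{\left(0 \right)} + D{\left(2 \left(-2\right) 1 \right)}\right) 6 \left(-5\right) = \left(9 + \left(-7 + 2 \left(-2\right) 1 + \sqrt{2} \sqrt{2 \left(-2\right) 1}\right)\right) 6 \left(-5\right) = \left(9 - \left(11 - \sqrt{2} \sqrt{\left(-4\right) 1}\right)\right) \left(-30\right) = \left(9 - \left(11 - \sqrt{2} \sqrt{-4}\right)\right) \left(-30\right) = \left(9 - \left(11 - \sqrt{2} \cdot 2 i\right)\right) \left(-30\right) = \left(9 - \left(11 - 2 i \sqrt{2}\right)\right) \left(-30\right) = \left(-2 + 2 i \sqrt{2}\right) \left(-30\right) = 60 - 60 i \sqrt{2}$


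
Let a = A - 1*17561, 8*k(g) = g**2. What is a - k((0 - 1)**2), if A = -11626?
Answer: -233497/8 ≈ -29187.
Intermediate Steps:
k(g) = g**2/8
a = -29187 (a = -11626 - 1*17561 = -11626 - 17561 = -29187)
a - k((0 - 1)**2) = -29187 - ((0 - 1)**2)**2/8 = -29187 - ((-1)**2)**2/8 = -29187 - 1**2/8 = -29187 - 1/8 = -233497/8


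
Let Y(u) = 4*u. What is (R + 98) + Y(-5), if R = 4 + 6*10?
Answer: 142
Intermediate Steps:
R = 64 (R = 4 + 60 = 64)
(R + 98) + Y(-5) = (64 + 98) + 4*(-5) = 162 - 20 = 142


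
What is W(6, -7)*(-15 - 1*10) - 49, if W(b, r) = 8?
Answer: -249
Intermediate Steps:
W(6, -7)*(-15 - 1*10) - 49 = 8*(-15 - 1*10) - 49 = 8*(-15 - 10) - 49 = 8*(-25) - 49 = -200 - 49 = -249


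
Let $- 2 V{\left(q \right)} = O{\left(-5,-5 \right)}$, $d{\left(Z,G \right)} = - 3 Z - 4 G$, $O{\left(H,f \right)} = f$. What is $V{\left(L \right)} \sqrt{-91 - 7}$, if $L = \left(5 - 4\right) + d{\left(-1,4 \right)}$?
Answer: $\frac{35 i \sqrt{2}}{2} \approx 24.749 i$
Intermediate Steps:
$d{\left(Z,G \right)} = - 4 G - 3 Z$
$L = -12$ ($L = \left(5 - 4\right) - 13 = 1 + \left(-16 + 3\right) = 1 - 13 = -12$)
$V{\left(q \right)} = \frac{5}{2}$ ($V{\left(q \right)} = \left(- \frac{1}{2}\right) \left(-5\right) = \frac{5}{2}$)
$V{\left(L \right)} \sqrt{-91 - 7} = \frac{5 \sqrt{-91 - 7}}{2} = \frac{5 \sqrt{-98}}{2} = \frac{5 \cdot 7 i \sqrt{2}}{2} = \frac{35 i \sqrt{2}}{2}$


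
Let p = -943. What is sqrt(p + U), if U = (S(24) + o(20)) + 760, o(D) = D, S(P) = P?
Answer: I*sqrt(139) ≈ 11.79*I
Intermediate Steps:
U = 804 (U = (24 + 20) + 760 = 44 + 760 = 804)
sqrt(p + U) = sqrt(-943 + 804) = sqrt(-139) = I*sqrt(139)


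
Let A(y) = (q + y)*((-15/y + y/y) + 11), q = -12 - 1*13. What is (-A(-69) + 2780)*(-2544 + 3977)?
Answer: 129477282/23 ≈ 5.6294e+6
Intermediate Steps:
q = -25 (q = -12 - 13 = -25)
A(y) = (-25 + y)*(12 - 15/y) (A(y) = (-25 + y)*((-15/y + y/y) + 11) = (-25 + y)*((-15/y + 1) + 11) = (-25 + y)*((1 - 15/y) + 11) = (-25 + y)*(12 - 15/y))
(-A(-69) + 2780)*(-2544 + 3977) = (-(-315 + 12*(-69) + 375/(-69)) + 2780)*(-2544 + 3977) = (-(-315 - 828 + 375*(-1/69)) + 2780)*1433 = (-(-315 - 828 - 125/23) + 2780)*1433 = (-1*(-26414/23) + 2780)*1433 = (26414/23 + 2780)*1433 = (90354/23)*1433 = 129477282/23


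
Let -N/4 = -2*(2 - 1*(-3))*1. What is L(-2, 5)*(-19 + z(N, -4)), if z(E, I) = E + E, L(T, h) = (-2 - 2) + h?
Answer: 61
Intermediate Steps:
N = 40 (N = -4*(-2*(2 - 1*(-3))) = -4*(-2*(2 + 3)) = -4*(-2*5) = -(-40) = -4*(-10) = 40)
L(T, h) = -4 + h
z(E, I) = 2*E
L(-2, 5)*(-19 + z(N, -4)) = (-4 + 5)*(-19 + 2*40) = 1*(-19 + 80) = 1*61 = 61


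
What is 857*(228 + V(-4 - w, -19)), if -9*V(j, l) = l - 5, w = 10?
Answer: 593044/3 ≈ 1.9768e+5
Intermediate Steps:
V(j, l) = 5/9 - l/9 (V(j, l) = -(l - 5)/9 = -(-5 + l)/9 = 5/9 - l/9)
857*(228 + V(-4 - w, -19)) = 857*(228 + (5/9 - ⅑*(-19))) = 857*(228 + (5/9 + 19/9)) = 857*(228 + 8/3) = 857*(692/3) = 593044/3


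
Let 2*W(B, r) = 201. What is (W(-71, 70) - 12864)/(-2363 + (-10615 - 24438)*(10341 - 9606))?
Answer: 25527/51532636 ≈ 0.00049536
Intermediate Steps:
W(B, r) = 201/2 (W(B, r) = (½)*201 = 201/2)
(W(-71, 70) - 12864)/(-2363 + (-10615 - 24438)*(10341 - 9606)) = (201/2 - 12864)/(-2363 + (-10615 - 24438)*(10341 - 9606)) = -25527/(2*(-2363 - 35053*735)) = -25527/(2*(-2363 - 25763955)) = -25527/2/(-25766318) = -25527/2*(-1/25766318) = 25527/51532636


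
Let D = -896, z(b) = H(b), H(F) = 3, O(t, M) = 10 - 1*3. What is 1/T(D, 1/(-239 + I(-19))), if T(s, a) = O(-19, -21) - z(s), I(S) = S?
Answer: ¼ ≈ 0.25000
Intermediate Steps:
O(t, M) = 7 (O(t, M) = 10 - 3 = 7)
z(b) = 3
T(s, a) = 4 (T(s, a) = 7 - 1*3 = 7 - 3 = 4)
1/T(D, 1/(-239 + I(-19))) = 1/4 = ¼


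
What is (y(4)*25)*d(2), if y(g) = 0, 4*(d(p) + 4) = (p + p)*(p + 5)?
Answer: 0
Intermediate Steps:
d(p) = -4 + p*(5 + p)/2 (d(p) = -4 + ((p + p)*(p + 5))/4 = -4 + ((2*p)*(5 + p))/4 = -4 + (2*p*(5 + p))/4 = -4 + p*(5 + p)/2)
(y(4)*25)*d(2) = (0*25)*(-4 + (½)*2² + (5/2)*2) = 0*(-4 + (½)*4 + 5) = 0*(-4 + 2 + 5) = 0*3 = 0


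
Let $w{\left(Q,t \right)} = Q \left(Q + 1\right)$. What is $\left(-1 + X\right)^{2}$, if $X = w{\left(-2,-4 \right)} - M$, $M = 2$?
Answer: $1$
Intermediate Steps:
$w{\left(Q,t \right)} = Q \left(1 + Q\right)$
$X = 0$ ($X = - 2 \left(1 - 2\right) - 2 = \left(-2\right) \left(-1\right) - 2 = 2 - 2 = 0$)
$\left(-1 + X\right)^{2} = \left(-1 + 0\right)^{2} = \left(-1\right)^{2} = 1$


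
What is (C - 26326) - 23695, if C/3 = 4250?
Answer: -37271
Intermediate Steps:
C = 12750 (C = 3*4250 = 12750)
(C - 26326) - 23695 = (12750 - 26326) - 23695 = -13576 - 23695 = -37271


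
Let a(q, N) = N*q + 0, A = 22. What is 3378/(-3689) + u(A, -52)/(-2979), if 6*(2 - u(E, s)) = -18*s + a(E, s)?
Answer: -30594976/32968593 ≈ -0.92800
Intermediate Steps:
a(q, N) = N*q
u(E, s) = 2 + 3*s - E*s/6 (u(E, s) = 2 - (-18*s + s*E)/6 = 2 - (-18*s + E*s)/6 = 2 + (3*s - E*s/6) = 2 + 3*s - E*s/6)
3378/(-3689) + u(A, -52)/(-2979) = 3378/(-3689) + (2 + 3*(-52) - ⅙*22*(-52))/(-2979) = 3378*(-1/3689) + (2 - 156 + 572/3)*(-1/2979) = -3378/3689 + (110/3)*(-1/2979) = -3378/3689 - 110/8937 = -30594976/32968593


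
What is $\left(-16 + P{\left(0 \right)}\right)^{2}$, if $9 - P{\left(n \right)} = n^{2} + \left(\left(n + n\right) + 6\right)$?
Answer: $169$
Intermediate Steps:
$P{\left(n \right)} = 3 - n^{2} - 2 n$ ($P{\left(n \right)} = 9 - \left(n^{2} + \left(\left(n + n\right) + 6\right)\right) = 9 - \left(n^{2} + \left(2 n + 6\right)\right) = 9 - \left(n^{2} + \left(6 + 2 n\right)\right) = 9 - \left(6 + n^{2} + 2 n\right) = 3 - n^{2} - 2 n$)
$\left(-16 + P{\left(0 \right)}\right)^{2} = \left(-16 - -3\right)^{2} = \left(-16 + \left(3 - 0 + 0\right)\right)^{2} = \left(-16 + \left(3 + 0 + 0\right)\right)^{2} = \left(-16 + 3\right)^{2} = \left(-13\right)^{2} = 169$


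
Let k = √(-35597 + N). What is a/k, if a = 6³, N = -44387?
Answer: -54*I*√4999/4999 ≈ -0.76375*I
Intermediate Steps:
a = 216
k = 4*I*√4999 (k = √(-35597 - 44387) = √(-79984) = 4*I*√4999 ≈ 282.81*I)
a/k = 216/((4*I*√4999)) = 216*(-I*√4999/19996) = -54*I*√4999/4999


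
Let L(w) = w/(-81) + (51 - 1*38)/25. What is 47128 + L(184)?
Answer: 95430653/2025 ≈ 47126.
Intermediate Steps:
L(w) = 13/25 - w/81 (L(w) = w*(-1/81) + (51 - 38)*(1/25) = -w/81 + 13*(1/25) = -w/81 + 13/25 = 13/25 - w/81)
47128 + L(184) = 47128 + (13/25 - 1/81*184) = 47128 + (13/25 - 184/81) = 47128 - 3547/2025 = 95430653/2025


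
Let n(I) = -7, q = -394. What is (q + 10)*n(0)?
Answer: 2688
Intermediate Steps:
(q + 10)*n(0) = (-394 + 10)*(-7) = -384*(-7) = 2688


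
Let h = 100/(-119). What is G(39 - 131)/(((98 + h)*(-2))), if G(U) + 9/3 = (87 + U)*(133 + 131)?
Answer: 52479/7708 ≈ 6.8084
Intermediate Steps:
G(U) = 22965 + 264*U (G(U) = -3 + (87 + U)*(133 + 131) = -3 + (87 + U)*264 = -3 + (22968 + 264*U) = 22965 + 264*U)
h = -100/119 (h = 100*(-1/119) = -100/119 ≈ -0.84034)
G(39 - 131)/(((98 + h)*(-2))) = (22965 + 264*(39 - 131))/(((98 - 100/119)*(-2))) = (22965 + 264*(-92))/(((11562/119)*(-2))) = (22965 - 24288)/(-23124/119) = -1323*(-119/23124) = 52479/7708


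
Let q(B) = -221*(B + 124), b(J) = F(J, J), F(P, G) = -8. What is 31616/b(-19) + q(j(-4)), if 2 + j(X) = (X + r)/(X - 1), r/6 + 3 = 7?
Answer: -30030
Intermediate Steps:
r = 24 (r = -18 + 6*7 = -18 + 42 = 24)
b(J) = -8
j(X) = -2 + (24 + X)/(-1 + X) (j(X) = -2 + (X + 24)/(X - 1) = -2 + (24 + X)/(-1 + X))
q(B) = -27404 - 221*B (q(B) = -221*(124 + B) = -27404 - 221*B)
31616/b(-19) + q(j(-4)) = 31616/(-8) + (-27404 - 221*(26 - 1*(-4))/(-1 - 4)) = 31616*(-⅛) + (-27404 - 221*(26 + 4)/(-5)) = -3952 + (-27404 - (-221)*30/5) = -3952 + (-27404 - 221*(-6)) = -3952 + (-27404 + 1326) = -3952 - 26078 = -30030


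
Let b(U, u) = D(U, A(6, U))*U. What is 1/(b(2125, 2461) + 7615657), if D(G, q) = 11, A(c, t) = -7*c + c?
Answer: 1/7639032 ≈ 1.3091e-7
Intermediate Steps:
A(c, t) = -6*c
b(U, u) = 11*U
1/(b(2125, 2461) + 7615657) = 1/(11*2125 + 7615657) = 1/(23375 + 7615657) = 1/7639032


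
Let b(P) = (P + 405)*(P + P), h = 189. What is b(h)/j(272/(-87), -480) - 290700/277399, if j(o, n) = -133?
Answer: -8903373624/5270581 ≈ -1689.3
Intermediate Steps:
b(P) = 2*P*(405 + P) (b(P) = (405 + P)*(2*P) = 2*P*(405 + P))
b(h)/j(272/(-87), -480) - 290700/277399 = (2*189*(405 + 189))/(-133) - 290700/277399 = (2*189*594)*(-1/133) - 290700*1/277399 = 224532*(-1/133) - 290700/277399 = -32076/19 - 290700/277399 = -8903373624/5270581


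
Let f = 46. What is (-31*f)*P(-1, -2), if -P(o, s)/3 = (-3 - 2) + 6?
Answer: 4278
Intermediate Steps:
P(o, s) = -3 (P(o, s) = -3*((-3 - 2) + 6) = -3*(-5 + 6) = -3*1 = -3)
(-31*f)*P(-1, -2) = -31*46*(-3) = -1426*(-3) = 4278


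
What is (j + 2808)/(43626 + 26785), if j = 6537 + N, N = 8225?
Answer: 17570/70411 ≈ 0.24953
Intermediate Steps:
j = 14762 (j = 6537 + 8225 = 14762)
(j + 2808)/(43626 + 26785) = (14762 + 2808)/(43626 + 26785) = 17570/70411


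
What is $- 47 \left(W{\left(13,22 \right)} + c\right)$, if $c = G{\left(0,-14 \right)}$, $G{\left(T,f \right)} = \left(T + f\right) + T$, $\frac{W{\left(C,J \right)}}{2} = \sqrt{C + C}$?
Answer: $658 - 94 \sqrt{26} \approx 178.69$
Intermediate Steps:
$W{\left(C,J \right)} = 2 \sqrt{2} \sqrt{C}$ ($W{\left(C,J \right)} = 2 \sqrt{C + C} = 2 \sqrt{2 C} = 2 \sqrt{2} \sqrt{C}$)
$G{\left(T,f \right)} = f + 2 T$
$c = -14$ ($c = -14 + 2 \cdot 0 = -14 + 0 = -14$)
$- 47 \left(W{\left(13,22 \right)} + c\right) = - 47 \left(2 \sqrt{2} \sqrt{13} - 14\right) = - 47 \left(2 \sqrt{26} - 14\right) = - 47 \left(-14 + 2 \sqrt{26}\right) = 658 - 94 \sqrt{26}$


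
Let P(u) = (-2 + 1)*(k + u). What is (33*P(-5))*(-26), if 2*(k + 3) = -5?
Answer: -9009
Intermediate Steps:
k = -11/2 (k = -3 + (½)*(-5) = -3 - 5/2 = -11/2 ≈ -5.5000)
P(u) = 11/2 - u (P(u) = (-2 + 1)*(-11/2 + u) = -(-11/2 + u) = 11/2 - u)
(33*P(-5))*(-26) = (33*(11/2 - 1*(-5)))*(-26) = (33*(11/2 + 5))*(-26) = (33*(21/2))*(-26) = (693/2)*(-26) = -9009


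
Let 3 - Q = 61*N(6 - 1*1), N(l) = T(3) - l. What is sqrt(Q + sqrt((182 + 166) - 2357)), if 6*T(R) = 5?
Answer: sqrt(9258 + 252*I*sqrt(41))/6 ≈ 16.097 + 1.3923*I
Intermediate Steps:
T(R) = 5/6 (T(R) = (1/6)*5 = 5/6)
N(l) = 5/6 - l
Q = 1543/6 (Q = 3 - 61*(5/6 - (6 - 1*1)) = 3 - 61*(5/6 - (6 - 1)) = 3 - 61*(5/6 - 1*5) = 3 - 61*(5/6 - 5) = 3 - 61*(-25)/6 = 3 - 1*(-1525/6) = 3 + 1525/6 = 1543/6 ≈ 257.17)
sqrt(Q + sqrt((182 + 166) - 2357)) = sqrt(1543/6 + sqrt((182 + 166) - 2357)) = sqrt(1543/6 + sqrt(348 - 2357)) = sqrt(1543/6 + sqrt(-2009)) = sqrt(1543/6 + 7*I*sqrt(41))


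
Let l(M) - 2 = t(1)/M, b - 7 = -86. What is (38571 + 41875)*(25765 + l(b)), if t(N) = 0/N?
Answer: 2072852082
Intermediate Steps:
b = -79 (b = 7 - 86 = -79)
t(N) = 0
l(M) = 2 (l(M) = 2 + 0/M = 2 + 0 = 2)
(38571 + 41875)*(25765 + l(b)) = (38571 + 41875)*(25765 + 2) = 80446*25767 = 2072852082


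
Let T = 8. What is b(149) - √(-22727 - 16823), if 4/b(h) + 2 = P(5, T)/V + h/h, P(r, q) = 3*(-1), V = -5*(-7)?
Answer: -70/19 - 5*I*√1582 ≈ -3.6842 - 198.87*I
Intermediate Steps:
V = 35
P(r, q) = -3
b(h) = -70/19 (b(h) = 4/(-2 + (-3/35 + h/h)) = 4/(-2 + (-3*1/35 + 1)) = 4/(-2 + (-3/35 + 1)) = 4/(-2 + 32/35) = 4/(-38/35) = 4*(-35/38) = -70/19)
b(149) - √(-22727 - 16823) = -70/19 - √(-22727 - 16823) = -70/19 - √(-39550) = -70/19 - 5*I*√1582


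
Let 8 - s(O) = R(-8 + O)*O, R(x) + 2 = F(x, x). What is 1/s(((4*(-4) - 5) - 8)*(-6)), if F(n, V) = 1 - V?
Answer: 1/29066 ≈ 3.4404e-5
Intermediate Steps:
R(x) = -1 - x (R(x) = -2 + (1 - x) = -1 - x)
s(O) = 8 - O*(7 - O) (s(O) = 8 - (-1 - (-8 + O))*O = 8 - (-1 + (8 - O))*O = 8 - (7 - O)*O = 8 - O*(7 - O))
1/s(((4*(-4) - 5) - 8)*(-6)) = 1/(8 + (((4*(-4) - 5) - 8)*(-6))*(-7 + ((4*(-4) - 5) - 8)*(-6))) = 1/(8 + (((-16 - 5) - 8)*(-6))*(-7 + ((-16 - 5) - 8)*(-6))) = 1/(8 + ((-21 - 8)*(-6))*(-7 + (-21 - 8)*(-6))) = 1/(8 + (-29*(-6))*(-7 - 29*(-6))) = 1/(8 + 174*(-7 + 174)) = 1/(8 + 174*167) = 1/(8 + 29058) = 1/29066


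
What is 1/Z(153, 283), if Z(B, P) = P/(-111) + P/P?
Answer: -111/172 ≈ -0.64535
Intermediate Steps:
Z(B, P) = 1 - P/111 (Z(B, P) = P*(-1/111) + 1 = -P/111 + 1 = 1 - P/111)
1/Z(153, 283) = 1/(1 - 1/111*283) = 1/(1 - 283/111) = 1/(-172/111) = -111/172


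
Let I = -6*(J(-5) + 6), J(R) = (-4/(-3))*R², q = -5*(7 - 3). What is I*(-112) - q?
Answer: 26452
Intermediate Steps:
q = -20 (q = -5*4 = -20)
J(R) = 4*R²/3 (J(R) = (-4*(-⅓))*R² = 4*R²/3)
I = -236 (I = -6*((4/3)*(-5)² + 6) = -6*((4/3)*25 + 6) = -6*(100/3 + 6) = -6*118/3 = -236)
I*(-112) - q = -236*(-112) - 1*(-20) = 26432 + 20 = 26452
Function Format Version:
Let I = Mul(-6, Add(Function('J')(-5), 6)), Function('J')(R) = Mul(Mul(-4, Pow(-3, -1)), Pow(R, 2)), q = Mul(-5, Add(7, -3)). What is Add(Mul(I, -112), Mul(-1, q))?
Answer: 26452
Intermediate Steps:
q = -20 (q = Mul(-5, 4) = -20)
Function('J')(R) = Mul(Rational(4, 3), Pow(R, 2)) (Function('J')(R) = Mul(Mul(-4, Rational(-1, 3)), Pow(R, 2)) = Mul(Rational(4, 3), Pow(R, 2)))
I = -236 (I = Mul(-6, Add(Mul(Rational(4, 3), Pow(-5, 2)), 6)) = Mul(-6, Add(Mul(Rational(4, 3), 25), 6)) = Mul(-6, Add(Rational(100, 3), 6)) = Mul(-6, Rational(118, 3)) = -236)
Add(Mul(I, -112), Mul(-1, q)) = Add(Mul(-236, -112), Mul(-1, -20)) = Add(26432, 20) = 26452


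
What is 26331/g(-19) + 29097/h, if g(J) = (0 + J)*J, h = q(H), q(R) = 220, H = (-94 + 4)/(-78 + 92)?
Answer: 16296837/79420 ≈ 205.20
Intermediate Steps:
H = -45/7 (H = -90/14 = -90*1/14 = -45/7 ≈ -6.4286)
h = 220
g(J) = J² (g(J) = J*J = J²)
26331/g(-19) + 29097/h = 26331/((-19)²) + 29097/220 = 26331/361 + 29097*(1/220) = 26331*(1/361) + 29097/220 = 26331/361 + 29097/220 = 16296837/79420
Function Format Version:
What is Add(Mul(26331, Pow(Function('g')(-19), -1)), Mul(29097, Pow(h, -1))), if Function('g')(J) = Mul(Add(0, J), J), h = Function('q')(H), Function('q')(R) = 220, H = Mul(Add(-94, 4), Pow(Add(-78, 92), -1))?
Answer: Rational(16296837, 79420) ≈ 205.20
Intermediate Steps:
H = Rational(-45, 7) (H = Mul(-90, Pow(14, -1)) = Mul(-90, Rational(1, 14)) = Rational(-45, 7) ≈ -6.4286)
h = 220
Function('g')(J) = Pow(J, 2) (Function('g')(J) = Mul(J, J) = Pow(J, 2))
Add(Mul(26331, Pow(Function('g')(-19), -1)), Mul(29097, Pow(h, -1))) = Add(Mul(26331, Pow(Pow(-19, 2), -1)), Mul(29097, Pow(220, -1))) = Add(Mul(26331, Pow(361, -1)), Mul(29097, Rational(1, 220))) = Add(Mul(26331, Rational(1, 361)), Rational(29097, 220)) = Add(Rational(26331, 361), Rational(29097, 220)) = Rational(16296837, 79420)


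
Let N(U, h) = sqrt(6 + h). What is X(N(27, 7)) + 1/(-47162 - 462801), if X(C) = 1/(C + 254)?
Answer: 129466099/32894143389 - sqrt(13)/64503 ≈ 0.0038799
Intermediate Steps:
X(C) = 1/(254 + C)
X(N(27, 7)) + 1/(-47162 - 462801) = 1/(254 + sqrt(6 + 7)) + 1/(-47162 - 462801) = 1/(254 + sqrt(13)) + 1/(-509963) = 1/(254 + sqrt(13)) - 1/509963 = -1/509963 + 1/(254 + sqrt(13))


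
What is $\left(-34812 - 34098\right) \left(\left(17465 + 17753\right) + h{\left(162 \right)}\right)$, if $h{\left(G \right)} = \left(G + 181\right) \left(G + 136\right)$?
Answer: $-9470439120$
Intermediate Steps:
$h{\left(G \right)} = \left(136 + G\right) \left(181 + G\right)$ ($h{\left(G \right)} = \left(181 + G\right) \left(136 + G\right) = \left(136 + G\right) \left(181 + G\right)$)
$\left(-34812 - 34098\right) \left(\left(17465 + 17753\right) + h{\left(162 \right)}\right) = \left(-34812 - 34098\right) \left(\left(17465 + 17753\right) + \left(24616 + 162^{2} + 317 \cdot 162\right)\right) = - 68910 \left(35218 + \left(24616 + 26244 + 51354\right)\right) = - 68910 \left(35218 + 102214\right) = \left(-68910\right) 137432 = -9470439120$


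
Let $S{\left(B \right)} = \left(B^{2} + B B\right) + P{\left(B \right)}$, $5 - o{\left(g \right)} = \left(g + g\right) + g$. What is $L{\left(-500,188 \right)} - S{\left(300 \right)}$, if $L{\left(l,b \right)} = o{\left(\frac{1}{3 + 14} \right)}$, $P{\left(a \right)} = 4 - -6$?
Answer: $- \frac{3060088}{17} \approx -1.8001 \cdot 10^{5}$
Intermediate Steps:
$o{\left(g \right)} = 5 - 3 g$ ($o{\left(g \right)} = 5 - \left(\left(g + g\right) + g\right) = 5 - \left(2 g + g\right) = 5 - 3 g$)
$P{\left(a \right)} = 10$ ($P{\left(a \right)} = 4 + 6 = 10$)
$L{\left(l,b \right)} = \frac{82}{17}$ ($L{\left(l,b \right)} = 5 - \frac{3}{3 + 14} = 5 - \frac{3}{17} = \frac{82}{17}$)
$S{\left(B \right)} = 10 + 2 B^{2}$ ($S{\left(B \right)} = \left(B^{2} + B B\right) + 10 = \left(B^{2} + B^{2}\right) + 10 = 2 B^{2} + 10 = 10 + 2 B^{2}$)
$L{\left(-500,188 \right)} - S{\left(300 \right)} = \frac{82}{17} - \left(10 + 2 \cdot 300^{2}\right) = \frac{82}{17} - \left(10 + 2 \cdot 90000\right) = \frac{82}{17} - \left(10 + 180000\right) = \frac{82}{17} - 180010 = - \frac{3060088}{17}$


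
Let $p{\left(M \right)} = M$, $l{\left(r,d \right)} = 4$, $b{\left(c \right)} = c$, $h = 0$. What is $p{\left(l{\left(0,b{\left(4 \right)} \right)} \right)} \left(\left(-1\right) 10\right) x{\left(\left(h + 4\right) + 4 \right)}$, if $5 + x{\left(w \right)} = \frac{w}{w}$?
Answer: $160$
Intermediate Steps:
$x{\left(w \right)} = -4$ ($x{\left(w \right)} = -5 + \frac{w}{w} = -5 + 1 = -4$)
$p{\left(l{\left(0,b{\left(4 \right)} \right)} \right)} \left(\left(-1\right) 10\right) x{\left(\left(h + 4\right) + 4 \right)} = 4 \left(\left(-1\right) 10\right) \left(-4\right) = 4 \left(-10\right) \left(-4\right) = \left(-40\right) \left(-4\right) = 160$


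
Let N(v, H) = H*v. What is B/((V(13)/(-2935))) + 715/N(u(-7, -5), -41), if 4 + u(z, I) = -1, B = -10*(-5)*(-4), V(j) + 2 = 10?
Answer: 3008518/41 ≈ 73379.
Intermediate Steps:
V(j) = 8 (V(j) = -2 + 10 = 8)
B = -200 (B = 50*(-4) = -200)
u(z, I) = -5 (u(z, I) = -4 - 1 = -5)
B/((V(13)/(-2935))) + 715/N(u(-7, -5), -41) = -200/(8/(-2935)) + 715/((-41*(-5))) = -200/(8*(-1/2935)) + 715/205 = -200/(-8/2935) + 715*(1/205) = -200*(-2935/8) + 143/41 = 73375 + 143/41 = 3008518/41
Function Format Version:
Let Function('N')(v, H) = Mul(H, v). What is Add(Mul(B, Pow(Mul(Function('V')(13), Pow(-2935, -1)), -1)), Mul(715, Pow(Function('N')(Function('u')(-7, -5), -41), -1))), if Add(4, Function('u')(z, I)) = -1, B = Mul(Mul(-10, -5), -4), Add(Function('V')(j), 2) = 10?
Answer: Rational(3008518, 41) ≈ 73379.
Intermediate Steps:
Function('V')(j) = 8 (Function('V')(j) = Add(-2, 10) = 8)
B = -200 (B = Mul(50, -4) = -200)
Function('u')(z, I) = -5 (Function('u')(z, I) = Add(-4, -1) = -5)
Add(Mul(B, Pow(Mul(Function('V')(13), Pow(-2935, -1)), -1)), Mul(715, Pow(Function('N')(Function('u')(-7, -5), -41), -1))) = Add(Mul(-200, Pow(Mul(8, Pow(-2935, -1)), -1)), Mul(715, Pow(Mul(-41, -5), -1))) = Add(Mul(-200, Pow(Mul(8, Rational(-1, 2935)), -1)), Mul(715, Pow(205, -1))) = Add(Mul(-200, Pow(Rational(-8, 2935), -1)), Mul(715, Rational(1, 205))) = Add(Mul(-200, Rational(-2935, 8)), Rational(143, 41)) = Add(73375, Rational(143, 41)) = Rational(3008518, 41)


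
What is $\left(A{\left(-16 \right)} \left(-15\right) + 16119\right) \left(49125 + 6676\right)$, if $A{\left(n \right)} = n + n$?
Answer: $926240799$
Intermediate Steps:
$A{\left(n \right)} = 2 n$
$\left(A{\left(-16 \right)} \left(-15\right) + 16119\right) \left(49125 + 6676\right) = \left(2 \left(-16\right) \left(-15\right) + 16119\right) \left(49125 + 6676\right) = \left(\left(-32\right) \left(-15\right) + 16119\right) 55801 = \left(480 + 16119\right) 55801 = 16599 \cdot 55801 = 926240799$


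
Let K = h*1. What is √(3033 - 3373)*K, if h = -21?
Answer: -42*I*√85 ≈ -387.22*I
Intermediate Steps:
K = -21 (K = -21*1 = -21)
√(3033 - 3373)*K = √(3033 - 3373)*(-21) = √(-340)*(-21) = (2*I*√85)*(-21) = -42*I*√85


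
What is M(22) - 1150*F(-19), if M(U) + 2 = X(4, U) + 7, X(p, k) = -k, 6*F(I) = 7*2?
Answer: -8101/3 ≈ -2700.3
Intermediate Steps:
F(I) = 7/3 (F(I) = (7*2)/6 = (1/6)*14 = 7/3)
M(U) = 5 - U (M(U) = -2 + (-U + 7) = -2 + (7 - U) = 5 - U)
M(22) - 1150*F(-19) = (5 - 1*22) - 1150*7/3 = (5 - 22) - 8050/3 = -17 - 8050/3 = -8101/3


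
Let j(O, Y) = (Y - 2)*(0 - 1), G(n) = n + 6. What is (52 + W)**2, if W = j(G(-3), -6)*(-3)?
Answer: 784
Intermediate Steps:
G(n) = 6 + n
j(O, Y) = 2 - Y (j(O, Y) = (-2 + Y)*(-1) = 2 - Y)
W = -24 (W = (2 - 1*(-6))*(-3) = (2 + 6)*(-3) = 8*(-3) = -24)
(52 + W)**2 = (52 - 24)**2 = 28**2 = 784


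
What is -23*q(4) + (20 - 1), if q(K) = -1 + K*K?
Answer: -326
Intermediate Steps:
q(K) = -1 + K**2
-23*q(4) + (20 - 1) = -23*(-1 + 4**2) + (20 - 1) = -23*(-1 + 16) + 19 = -23*15 + 19 = -345 + 19 = -326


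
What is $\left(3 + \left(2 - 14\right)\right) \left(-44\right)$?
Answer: $396$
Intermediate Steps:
$\left(3 + \left(2 - 14\right)\right) \left(-44\right) = \left(3 - 12\right) \left(-44\right) = \left(-9\right) \left(-44\right) = 396$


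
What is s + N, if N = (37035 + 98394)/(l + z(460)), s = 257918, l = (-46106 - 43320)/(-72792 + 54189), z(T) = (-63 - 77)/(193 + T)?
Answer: 16034599575455/55790758 ≈ 2.8741e+5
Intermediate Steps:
z(T) = -140/(193 + T)
l = 89426/18603 (l = -89426/(-18603) = -89426*(-1/18603) = 89426/18603 ≈ 4.8071)
N = 1645158853611/55790758 (N = (37035 + 98394)/(89426/18603 - 140/(193 + 460)) = 135429/(89426/18603 - 140/653) = 135429/(55790758/12147759) = 135429*(12147759/55790758) = 1645158853611/55790758 ≈ 29488.)
s + N = 257918 + 1645158853611/55790758 = 16034599575455/55790758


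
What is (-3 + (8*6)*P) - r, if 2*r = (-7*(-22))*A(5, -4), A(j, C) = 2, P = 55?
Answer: 2483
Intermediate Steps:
r = 154 (r = (-7*(-22)*2)/2 = (154*2)/2 = (½)*308 = 154)
(-3 + (8*6)*P) - r = (-3 + (8*6)*55) - 1*154 = (-3 + 48*55) - 154 = (-3 + 2640) - 154 = 2637 - 154 = 2483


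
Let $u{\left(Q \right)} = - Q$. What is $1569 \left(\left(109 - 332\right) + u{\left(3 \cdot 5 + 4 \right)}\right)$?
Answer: $-379698$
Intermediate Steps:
$1569 \left(\left(109 - 332\right) + u{\left(3 \cdot 5 + 4 \right)}\right) = 1569 \left(\left(109 - 332\right) - \left(3 \cdot 5 + 4\right)\right) = 1569 \left(-223 - \left(15 + 4\right)\right) = 1569 \left(-223 - 19\right) = 1569 \left(-242\right) = -379698$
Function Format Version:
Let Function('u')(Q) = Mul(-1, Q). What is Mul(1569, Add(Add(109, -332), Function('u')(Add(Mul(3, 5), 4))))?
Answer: -379698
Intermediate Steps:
Mul(1569, Add(Add(109, -332), Function('u')(Add(Mul(3, 5), 4)))) = Mul(1569, Add(Add(109, -332), Mul(-1, Add(Mul(3, 5), 4)))) = Mul(1569, Add(-223, Mul(-1, Add(15, 4)))) = Mul(1569, Add(-223, Mul(-1, 19))) = Mul(1569, Add(-223, -19)) = Mul(1569, -242) = -379698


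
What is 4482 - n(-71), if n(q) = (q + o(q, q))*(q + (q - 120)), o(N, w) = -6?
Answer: -15692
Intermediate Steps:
n(q) = (-120 + 2*q)*(-6 + q) (n(q) = (q - 6)*(q + (q - 120)) = (-6 + q)*(q + (-120 + q)) = (-6 + q)*(-120 + 2*q) = (-120 + 2*q)*(-6 + q))
4482 - n(-71) = 4482 - (720 - 132*(-71) + 2*(-71)²) = 4482 - (720 + 9372 + 2*5041) = 4482 - (720 + 9372 + 10082) = 4482 - 1*20174 = 4482 - 20174 = -15692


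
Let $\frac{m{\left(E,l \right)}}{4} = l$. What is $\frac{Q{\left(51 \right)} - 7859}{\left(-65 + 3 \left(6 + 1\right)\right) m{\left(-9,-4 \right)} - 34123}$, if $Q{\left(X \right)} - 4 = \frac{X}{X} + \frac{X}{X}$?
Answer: $\frac{7853}{33419} \approx 0.23499$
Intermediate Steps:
$m{\left(E,l \right)} = 4 l$
$Q{\left(X \right)} = 6$ ($Q{\left(X \right)} = 4 + \left(\frac{X}{X} + \frac{X}{X}\right) = 4 + \left(1 + 1\right) = 4 + 2 = 6$)
$\frac{Q{\left(51 \right)} - 7859}{\left(-65 + 3 \left(6 + 1\right)\right) m{\left(-9,-4 \right)} - 34123} = \frac{6 - 7859}{\left(-65 + 3 \left(6 + 1\right)\right) 4 \left(-4\right) - 34123} = - \frac{7853}{\left(-65 + 3 \cdot 7\right) \left(-16\right) - 34123} = - \frac{7853}{\left(-65 + 21\right) \left(-16\right) - 34123} = - \frac{7853}{\left(-44\right) \left(-16\right) - 34123} = - \frac{7853}{704 - 34123} = - \frac{7853}{-33419} = \left(-7853\right) \left(- \frac{1}{33419}\right) = \frac{7853}{33419}$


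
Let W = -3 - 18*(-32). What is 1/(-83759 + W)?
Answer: -1/83186 ≈ -1.2021e-5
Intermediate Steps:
W = 573 (W = -3 + 576 = 573)
1/(-83759 + W) = 1/(-83759 + 573) = 1/(-83186) = -1/83186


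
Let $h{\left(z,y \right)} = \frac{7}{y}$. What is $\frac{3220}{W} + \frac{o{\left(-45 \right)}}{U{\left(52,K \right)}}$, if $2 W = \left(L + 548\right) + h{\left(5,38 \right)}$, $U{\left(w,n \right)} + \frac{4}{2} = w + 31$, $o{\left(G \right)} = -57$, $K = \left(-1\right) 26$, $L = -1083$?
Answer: $- \frac{6993577}{548721} \approx -12.745$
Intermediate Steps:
$K = -26$
$U{\left(w,n \right)} = 29 + w$ ($U{\left(w,n \right)} = -2 + \left(w + 31\right) = -2 + \left(31 + w\right) = 29 + w$)
$W = - \frac{20323}{76}$ ($W = \frac{\left(-1083 + 548\right) + \frac{7}{38}}{2} = \frac{-535 + 7 \cdot \frac{1}{38}}{2} = \frac{-535 + \frac{7}{38}}{2} = \frac{1}{2} \left(- \frac{20323}{38}\right) = - \frac{20323}{76} \approx -267.41$)
$\frac{3220}{W} + \frac{o{\left(-45 \right)}}{U{\left(52,K \right)}} = \frac{3220}{- \frac{20323}{76}} - \frac{57}{29 + 52} = 3220 \left(- \frac{76}{20323}\right) - \frac{57}{81} = - \frac{244720}{20323} - \frac{19}{27} = - \frac{6993577}{548721}$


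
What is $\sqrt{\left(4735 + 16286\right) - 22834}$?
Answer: $7 i \sqrt{37} \approx 42.579 i$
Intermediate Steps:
$\sqrt{\left(4735 + 16286\right) - 22834} = \sqrt{21021 - 22834} = \sqrt{-1813} = 7 i \sqrt{37}$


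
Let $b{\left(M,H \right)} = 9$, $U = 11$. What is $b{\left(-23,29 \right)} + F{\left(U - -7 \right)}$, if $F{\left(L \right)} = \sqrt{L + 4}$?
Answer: $9 + \sqrt{22} \approx 13.69$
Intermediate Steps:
$F{\left(L \right)} = \sqrt{4 + L}$
$b{\left(-23,29 \right)} + F{\left(U - -7 \right)} = 9 + \sqrt{4 + \left(11 - -7\right)} = 9 + \sqrt{4 + \left(11 + 7\right)} = 9 + \sqrt{4 + 18} = 9 + \sqrt{22}$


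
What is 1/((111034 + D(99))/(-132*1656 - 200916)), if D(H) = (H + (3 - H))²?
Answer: -419508/111043 ≈ -3.7779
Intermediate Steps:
D(H) = 9 (D(H) = 3² = 9)
1/((111034 + D(99))/(-132*1656 - 200916)) = 1/((111034 + 9)/(-132*1656 - 200916)) = 1/(111043/(-218592 - 200916)) = 1/(111043/(-419508)) = 1/(111043*(-1/419508)) = 1/(-111043/419508) = -419508/111043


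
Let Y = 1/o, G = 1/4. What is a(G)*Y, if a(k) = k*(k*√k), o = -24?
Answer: -1/768 ≈ -0.0013021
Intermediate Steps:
G = ¼ ≈ 0.25000
a(k) = k^(5/2) (a(k) = k*k^(3/2) = k^(5/2))
Y = -1/24 (Y = 1/(-24) = -1/24 ≈ -0.041667)
a(G)*Y = (¼)^(5/2)*(-1/24) = (1/32)*(-1/24) = -1/768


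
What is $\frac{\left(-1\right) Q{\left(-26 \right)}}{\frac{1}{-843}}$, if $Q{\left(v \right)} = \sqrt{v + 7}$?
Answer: $843 i \sqrt{19} \approx 3674.6 i$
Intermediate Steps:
$Q{\left(v \right)} = \sqrt{7 + v}$
$\frac{\left(-1\right) Q{\left(-26 \right)}}{\frac{1}{-843}} = \frac{\left(-1\right) \sqrt{7 - 26}}{\frac{1}{-843}} = \frac{\left(-1\right) \sqrt{-19}}{- \frac{1}{843}} = - i \sqrt{19} \left(-843\right) = 843 i \sqrt{19}$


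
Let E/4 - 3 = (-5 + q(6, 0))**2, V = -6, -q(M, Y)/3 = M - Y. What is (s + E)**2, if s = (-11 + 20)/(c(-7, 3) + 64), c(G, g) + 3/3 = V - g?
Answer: 163047361/36 ≈ 4.5291e+6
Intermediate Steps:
q(M, Y) = -3*M + 3*Y (q(M, Y) = -3*(M - Y) = -3*M + 3*Y)
E = 2128 (E = 12 + 4*(-5 + (-3*6 + 3*0))**2 = 12 + 4*(-5 + (-18 + 0))**2 = 12 + 4*(-5 - 18)**2 = 12 + 4*(-23)**2 = 12 + 4*529 = 12 + 2116 = 2128)
c(G, g) = -7 - g (c(G, g) = -1 + (-6 - g) = -7 - g)
s = 1/6 (s = (-11 + 20)/((-7 - 1*3) + 64) = 9/((-7 - 3) + 64) = 9/(-10 + 64) = 9/54 = 9*(1/54) = 1/6 ≈ 0.16667)
(s + E)**2 = (1/6 + 2128)**2 = (12769/6)**2 = 163047361/36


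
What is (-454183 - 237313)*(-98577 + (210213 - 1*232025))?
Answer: 83248511944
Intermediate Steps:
(-454183 - 237313)*(-98577 + (210213 - 1*232025)) = -691496*(-98577 + (210213 - 232025)) = -691496*(-98577 - 21812) = -691496*(-120389) = 83248511944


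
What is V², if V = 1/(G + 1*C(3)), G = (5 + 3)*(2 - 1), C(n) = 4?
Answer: 1/144 ≈ 0.0069444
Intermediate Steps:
G = 8 (G = 8*1 = 8)
V = 1/12 (V = 1/(8 + 1*4) = 1/(8 + 4) = 1/12 ≈ 0.083333)
V² = (1/12)² = 1/144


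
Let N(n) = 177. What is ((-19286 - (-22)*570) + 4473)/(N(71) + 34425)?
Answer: -2273/34602 ≈ -0.065690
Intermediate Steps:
((-19286 - (-22)*570) + 4473)/(N(71) + 34425) = ((-19286 - (-22)*570) + 4473)/(177 + 34425) = ((-19286 - 1*(-12540)) + 4473)/34602 = ((-19286 + 12540) + 4473)*(1/34602) = (-6746 + 4473)*(1/34602) = -2273*1/34602 = -2273/34602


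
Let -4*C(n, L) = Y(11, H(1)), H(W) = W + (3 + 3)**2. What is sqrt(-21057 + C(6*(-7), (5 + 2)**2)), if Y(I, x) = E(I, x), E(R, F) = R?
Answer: I*sqrt(84239)/2 ≈ 145.12*I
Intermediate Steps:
H(W) = 36 + W (H(W) = W + 6**2 = W + 36 = 36 + W)
Y(I, x) = I
C(n, L) = -11/4 (C(n, L) = -1/4*11 = -11/4)
sqrt(-21057 + C(6*(-7), (5 + 2)**2)) = sqrt(-21057 - 11/4) = sqrt(-84239/4) = I*sqrt(84239)/2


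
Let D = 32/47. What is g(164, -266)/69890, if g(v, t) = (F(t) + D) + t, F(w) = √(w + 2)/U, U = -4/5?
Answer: -43/11327 - I*√66/27956 ≈ -0.0037962 - 0.0002906*I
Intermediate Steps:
U = -⅘ (U = -4*⅕ = -⅘ ≈ -0.80000)
F(w) = -5*√(2 + w)/4 (F(w) = √(w + 2)/(-⅘) = √(2 + w)*(-5/4) = -5*√(2 + w)/4)
D = 32/47 (D = 32*(1/47) = 32/47 ≈ 0.68085)
g(v, t) = 32/47 + t - 5*√(2 + t)/4 (g(v, t) = (-5*√(2 + t)/4 + 32/47) + t = (32/47 - 5*√(2 + t)/4) + t = 32/47 + t - 5*√(2 + t)/4)
g(164, -266)/69890 = (32/47 - 266 - 5*√(2 - 266)/4)/69890 = (32/47 - 266 - 5*I*√66/2)*(1/69890) = (-12470/47 - 5*I*√66/2)*(1/69890) = -43/11327 - I*√66/27956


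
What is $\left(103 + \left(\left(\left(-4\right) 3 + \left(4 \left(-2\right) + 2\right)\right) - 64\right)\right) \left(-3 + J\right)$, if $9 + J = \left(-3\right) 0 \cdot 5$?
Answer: $-252$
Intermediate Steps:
$J = -9$ ($J = -9 + \left(-3\right) 0 \cdot 5 = -9 + 0 \cdot 5 = -9 + 0 = -9$)
$\left(103 + \left(\left(\left(-4\right) 3 + \left(4 \left(-2\right) + 2\right)\right) - 64\right)\right) \left(-3 + J\right) = \left(103 + \left(\left(\left(-4\right) 3 + \left(4 \left(-2\right) + 2\right)\right) - 64\right)\right) \left(-3 - 9\right) = \left(103 + \left(\left(-12 + \left(-8 + 2\right)\right) - 64\right)\right) \left(-12\right) = \left(103 - 82\right) \left(-12\right) = 21 \left(-12\right) = -252$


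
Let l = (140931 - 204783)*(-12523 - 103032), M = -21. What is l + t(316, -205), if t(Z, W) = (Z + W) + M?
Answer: 7378417950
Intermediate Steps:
l = 7378417860 (l = -63852*(-115555) = 7378417860)
t(Z, W) = -21 + W + Z (t(Z, W) = (Z + W) - 21 = (W + Z) - 21 = -21 + W + Z)
l + t(316, -205) = 7378417860 + (-21 - 205 + 316) = 7378417860 + 90 = 7378417950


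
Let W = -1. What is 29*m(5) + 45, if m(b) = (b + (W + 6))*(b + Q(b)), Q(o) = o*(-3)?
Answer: -2855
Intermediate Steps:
Q(o) = -3*o
m(b) = -2*b*(5 + b) (m(b) = (b + (-1 + 6))*(b - 3*b) = (b + 5)*(-2*b) = (5 + b)*(-2*b) = -2*b*(5 + b))
29*m(5) + 45 = 29*(2*5*(-5 - 1*5)) + 45 = 29*(2*5*(-5 - 5)) + 45 = 29*(2*5*(-10)) + 45 = 29*(-100) + 45 = -2900 + 45 = -2855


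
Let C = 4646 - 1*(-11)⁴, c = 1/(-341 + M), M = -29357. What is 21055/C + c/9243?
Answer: -1155913665553/548722729386 ≈ -2.1066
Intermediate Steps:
c = -1/29698 (c = 1/(-341 - 29357) = 1/(-29698) = -1/29698 ≈ -3.3672e-5)
C = -9995 (C = 4646 - 1*14641 = 4646 - 14641 = -9995)
21055/C + c/9243 = 21055/(-9995) - 1/29698/9243 = 21055*(-1/9995) - 1/29698*1/9243 = -4211/1999 - 1/274498614 = -1155913665553/548722729386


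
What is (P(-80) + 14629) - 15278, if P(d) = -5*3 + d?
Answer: -744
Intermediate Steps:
P(d) = -15 + d
(P(-80) + 14629) - 15278 = ((-15 - 80) + 14629) - 15278 = (-95 + 14629) - 15278 = 14534 - 15278 = -744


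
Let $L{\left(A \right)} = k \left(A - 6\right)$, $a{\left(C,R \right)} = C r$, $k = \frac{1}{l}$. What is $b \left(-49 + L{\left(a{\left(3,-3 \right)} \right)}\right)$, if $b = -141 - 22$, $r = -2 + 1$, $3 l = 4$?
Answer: $\frac{36349}{4} \approx 9087.3$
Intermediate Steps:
$l = \frac{4}{3}$ ($l = \frac{1}{3} \cdot 4 = \frac{4}{3} \approx 1.3333$)
$r = -1$
$k = \frac{3}{4}$ ($k = \frac{1}{\frac{4}{3}} = \frac{3}{4} \approx 0.75$)
$a{\left(C,R \right)} = - C$ ($a{\left(C,R \right)} = C \left(-1\right) = - C$)
$L{\left(A \right)} = - \frac{9}{2} + \frac{3 A}{4}$ ($L{\left(A \right)} = \frac{3 \left(A - 6\right)}{4} = \frac{3 \left(-6 + A\right)}{4} = - \frac{9}{2} + \frac{3 A}{4}$)
$b = -163$
$b \left(-49 + L{\left(a{\left(3,-3 \right)} \right)}\right) = - 163 \left(-49 - \left(\frac{9}{2} - \frac{3 \left(\left(-1\right) 3\right)}{4}\right)\right) = - 163 \left(-49 + \left(- \frac{9}{2} + \frac{3}{4} \left(-3\right)\right)\right) = - 163 \left(-49 - \frac{27}{4}\right) = \left(-163\right) \left(- \frac{223}{4}\right) = \frac{36349}{4}$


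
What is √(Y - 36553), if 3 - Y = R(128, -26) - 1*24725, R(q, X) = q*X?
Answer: I*√8497 ≈ 92.179*I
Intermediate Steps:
R(q, X) = X*q
Y = 28056 (Y = 3 - (-26*128 - 1*24725) = 3 - (-3328 - 24725) = 3 - 1*(-28053) = 3 + 28053 = 28056)
√(Y - 36553) = √(28056 - 36553) = √(-8497) = I*√8497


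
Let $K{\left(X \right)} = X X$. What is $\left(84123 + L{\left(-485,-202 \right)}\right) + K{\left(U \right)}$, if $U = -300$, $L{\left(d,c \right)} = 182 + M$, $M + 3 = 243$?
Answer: $174545$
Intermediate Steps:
$M = 240$ ($M = -3 + 243 = 240$)
$L{\left(d,c \right)} = 422$ ($L{\left(d,c \right)} = 182 + 240 = 422$)
$K{\left(X \right)} = X^{2}$
$\left(84123 + L{\left(-485,-202 \right)}\right) + K{\left(U \right)} = \left(84123 + 422\right) + \left(-300\right)^{2} = 84545 + 90000 = 174545$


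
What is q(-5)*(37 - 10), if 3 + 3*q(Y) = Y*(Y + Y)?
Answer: 423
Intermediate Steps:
q(Y) = -1 + 2*Y²/3 (q(Y) = -1 + (Y*(Y + Y))/3 = -1 + (Y*(2*Y))/3 = -1 + (2*Y²)/3 = -1 + 2*Y²/3)
q(-5)*(37 - 10) = (-1 + (⅔)*(-5)²)*(37 - 10) = (-1 + (⅔)*25)*27 = (-1 + 50/3)*27 = (47/3)*27 = 423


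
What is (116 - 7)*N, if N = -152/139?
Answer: -16568/139 ≈ -119.19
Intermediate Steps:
N = -152/139 (N = -152*1/139 = -152/139 ≈ -1.0935)
(116 - 7)*N = (116 - 7)*(-152/139) = 109*(-152/139) = -16568/139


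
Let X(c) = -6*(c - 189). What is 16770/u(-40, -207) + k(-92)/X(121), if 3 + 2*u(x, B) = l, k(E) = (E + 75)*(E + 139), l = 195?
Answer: 8291/48 ≈ 172.73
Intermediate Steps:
X(c) = 1134 - 6*c (X(c) = -6*(-189 + c) = 1134 - 6*c)
k(E) = (75 + E)*(139 + E)
u(x, B) = 96 (u(x, B) = -3/2 + (1/2)*195 = -3/2 + 195/2 = 96)
16770/u(-40, -207) + k(-92)/X(121) = 16770/96 + (10425 + (-92)**2 + 214*(-92))/(1134 - 6*121) = 16770*(1/96) + (10425 + 8464 - 19688)/(1134 - 726) = 2795/16 - 799/408 = 2795/16 - 799*1/408 = 2795/16 - 47/24 = 8291/48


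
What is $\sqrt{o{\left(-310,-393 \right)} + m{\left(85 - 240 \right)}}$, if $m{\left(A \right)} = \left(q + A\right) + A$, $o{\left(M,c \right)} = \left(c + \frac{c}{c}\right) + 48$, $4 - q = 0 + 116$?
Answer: $i \sqrt{766} \approx 27.677 i$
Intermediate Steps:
$q = -112$ ($q = 4 - \left(0 + 116\right) = 4 - 116 = -112$)
$o{\left(M,c \right)} = 49 + c$ ($o{\left(M,c \right)} = \left(c + 1\right) + 48 = \left(1 + c\right) + 48 = 49 + c$)
$m{\left(A \right)} = -112 + 2 A$ ($m{\left(A \right)} = \left(-112 + A\right) + A = -112 + 2 A$)
$\sqrt{o{\left(-310,-393 \right)} + m{\left(85 - 240 \right)}} = \sqrt{\left(49 - 393\right) + \left(-112 + 2 \left(85 - 240\right)\right)} = \sqrt{-344 + \left(-112 + 2 \left(-155\right)\right)} = \sqrt{-344 - 422} = \sqrt{-766} = i \sqrt{766}$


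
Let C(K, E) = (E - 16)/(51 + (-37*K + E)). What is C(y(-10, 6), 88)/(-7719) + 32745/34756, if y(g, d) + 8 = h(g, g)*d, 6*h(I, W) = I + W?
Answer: 98996305731/105076945900 ≈ 0.94213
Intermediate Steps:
h(I, W) = I/6 + W/6 (h(I, W) = (I + W)/6 = I/6 + W/6)
y(g, d) = -8 + d*g/3 (y(g, d) = -8 + (g/6 + g/6)*d = -8 + (g/3)*d = -8 + d*g/3)
C(K, E) = (-16 + E)/(51 + E - 37*K) (C(K, E) = (-16 + E)/(51 + (E - 37*K)) = (-16 + E)/(51 + E - 37*K))
C(y(-10, 6), 88)/(-7719) + 32745/34756 = ((-16 + 88)/(51 + 88 - 37*(-8 + (⅓)*6*(-10))))/(-7719) + 32745/34756 = (72/(51 + 88 - 37*(-8 - 20)))*(-1/7719) + 32745*(1/34756) = (72/(51 + 88 - 37*(-28)))*(-1/7719) + 32745/34756 = (72/(51 + 88 + 1036))*(-1/7719) + 32745/34756 = (72/1175)*(-1/7719) + 32745/34756 = -24/3023275 + 32745/34756 = 98996305731/105076945900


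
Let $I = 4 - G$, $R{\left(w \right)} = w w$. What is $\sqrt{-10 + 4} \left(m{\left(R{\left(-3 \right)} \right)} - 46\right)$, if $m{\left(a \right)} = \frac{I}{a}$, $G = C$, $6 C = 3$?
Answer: $- \frac{821 i \sqrt{6}}{18} \approx - 111.72 i$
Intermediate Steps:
$C = \frac{1}{2}$ ($C = \frac{1}{6} \cdot 3 = \frac{1}{2} \approx 0.5$)
$R{\left(w \right)} = w^{2}$
$G = \frac{1}{2} \approx 0.5$
$I = \frac{7}{2}$ ($I = 4 - \frac{1}{2} = \frac{7}{2} \approx 3.5$)
$m{\left(a \right)} = \frac{7}{2 a}$
$\sqrt{-10 + 4} \left(m{\left(R{\left(-3 \right)} \right)} - 46\right) = \sqrt{-10 + 4} \left(\frac{7}{2 \left(-3\right)^{2}} - 46\right) = \sqrt{-6} \left(\frac{7}{2 \cdot 9} - 46\right) = i \sqrt{6} \left(\frac{7}{2} \cdot \frac{1}{9} - 46\right) = i \sqrt{6} \left(\frac{7}{18} - 46\right) = i \sqrt{6} \left(- \frac{821}{18}\right) = - \frac{821 i \sqrt{6}}{18}$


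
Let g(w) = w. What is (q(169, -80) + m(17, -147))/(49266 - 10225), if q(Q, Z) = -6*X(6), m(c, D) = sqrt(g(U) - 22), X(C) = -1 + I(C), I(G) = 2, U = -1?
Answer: -6/39041 + I*sqrt(23)/39041 ≈ -0.00015368 + 0.00012284*I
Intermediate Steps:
X(C) = 1 (X(C) = -1 + 2 = 1)
m(c, D) = I*sqrt(23) (m(c, D) = sqrt(-1 - 22) = sqrt(-23) = I*sqrt(23))
q(Q, Z) = -6 (q(Q, Z) = -6*1 = -6)
(q(169, -80) + m(17, -147))/(49266 - 10225) = (-6 + I*sqrt(23))/(49266 - 10225) = (-6 + I*sqrt(23))/39041 = (-6 + I*sqrt(23))*(1/39041) = -6/39041 + I*sqrt(23)/39041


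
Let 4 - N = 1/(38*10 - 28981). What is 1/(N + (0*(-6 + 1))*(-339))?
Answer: 28601/114405 ≈ 0.25000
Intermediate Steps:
N = 114405/28601 (N = 4 - 1/(38*10 - 28981) = 4 - 1/(380 - 28981) = 4 - 1/(-28601) = 4 - 1*(-1/28601) = 4 + 1/28601 = 114405/28601 ≈ 4.0000)
1/(N + (0*(-6 + 1))*(-339)) = 1/(114405/28601 + (0*(-6 + 1))*(-339)) = 1/(114405/28601 + (0*(-5))*(-339)) = 1/(114405/28601 + 0*(-339)) = 1/(114405/28601 + 0) = 1/(114405/28601) = 28601/114405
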